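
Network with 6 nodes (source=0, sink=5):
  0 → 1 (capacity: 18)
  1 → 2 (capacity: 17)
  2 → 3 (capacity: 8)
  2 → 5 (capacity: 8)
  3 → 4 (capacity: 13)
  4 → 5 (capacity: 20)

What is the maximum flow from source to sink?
Maximum flow = 16

Max flow: 16

Flow assignment:
  0 → 1: 16/18
  1 → 2: 16/17
  2 → 3: 8/8
  2 → 5: 8/8
  3 → 4: 8/13
  4 → 5: 8/20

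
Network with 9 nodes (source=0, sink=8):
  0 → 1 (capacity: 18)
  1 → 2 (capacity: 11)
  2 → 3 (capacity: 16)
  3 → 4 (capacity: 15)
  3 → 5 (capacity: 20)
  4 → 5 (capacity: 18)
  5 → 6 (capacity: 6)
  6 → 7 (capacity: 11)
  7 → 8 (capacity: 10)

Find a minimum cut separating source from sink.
Min cut value = 6, edges: (5,6)

Min cut value: 6
Partition: S = [0, 1, 2, 3, 4, 5], T = [6, 7, 8]
Cut edges: (5,6)

By max-flow min-cut theorem, max flow = min cut = 6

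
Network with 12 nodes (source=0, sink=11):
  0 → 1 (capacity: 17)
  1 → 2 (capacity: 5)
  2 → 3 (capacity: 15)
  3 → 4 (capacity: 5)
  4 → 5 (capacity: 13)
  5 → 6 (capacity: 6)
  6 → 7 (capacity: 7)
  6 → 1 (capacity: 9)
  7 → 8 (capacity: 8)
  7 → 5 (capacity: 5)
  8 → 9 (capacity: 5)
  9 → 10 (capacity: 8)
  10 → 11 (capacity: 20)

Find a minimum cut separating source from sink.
Min cut value = 5, edges: (8,9)

Min cut value: 5
Partition: S = [0, 1, 2, 3, 4, 5, 6, 7, 8], T = [9, 10, 11]
Cut edges: (8,9)

By max-flow min-cut theorem, max flow = min cut = 5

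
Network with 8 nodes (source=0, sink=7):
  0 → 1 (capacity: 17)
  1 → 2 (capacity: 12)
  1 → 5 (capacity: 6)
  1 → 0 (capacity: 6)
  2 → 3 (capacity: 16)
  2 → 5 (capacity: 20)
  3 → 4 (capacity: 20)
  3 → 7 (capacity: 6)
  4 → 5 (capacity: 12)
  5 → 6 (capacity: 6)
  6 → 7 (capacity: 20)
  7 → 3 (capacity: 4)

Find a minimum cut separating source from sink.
Min cut value = 12, edges: (3,7), (5,6)

Min cut value: 12
Partition: S = [0, 1, 2, 3, 4, 5], T = [6, 7]
Cut edges: (3,7), (5,6)

By max-flow min-cut theorem, max flow = min cut = 12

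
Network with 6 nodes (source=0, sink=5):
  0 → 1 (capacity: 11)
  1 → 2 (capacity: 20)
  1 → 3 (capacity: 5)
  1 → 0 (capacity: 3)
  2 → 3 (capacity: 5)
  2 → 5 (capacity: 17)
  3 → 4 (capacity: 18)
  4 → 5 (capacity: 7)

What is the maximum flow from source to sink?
Maximum flow = 11

Max flow: 11

Flow assignment:
  0 → 1: 11/11
  1 → 2: 11/20
  2 → 5: 11/17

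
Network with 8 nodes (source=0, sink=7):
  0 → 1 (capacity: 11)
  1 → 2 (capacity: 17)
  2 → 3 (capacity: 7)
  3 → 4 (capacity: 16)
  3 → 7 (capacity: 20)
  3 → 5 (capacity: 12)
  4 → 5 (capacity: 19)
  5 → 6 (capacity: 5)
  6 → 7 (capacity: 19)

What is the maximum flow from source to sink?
Maximum flow = 7

Max flow: 7

Flow assignment:
  0 → 1: 7/11
  1 → 2: 7/17
  2 → 3: 7/7
  3 → 7: 7/20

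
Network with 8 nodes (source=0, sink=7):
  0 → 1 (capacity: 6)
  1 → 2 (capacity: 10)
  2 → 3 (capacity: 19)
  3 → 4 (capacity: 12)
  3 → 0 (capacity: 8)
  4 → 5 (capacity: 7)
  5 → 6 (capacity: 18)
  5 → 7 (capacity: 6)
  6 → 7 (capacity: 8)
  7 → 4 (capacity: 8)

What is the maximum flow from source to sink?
Maximum flow = 6

Max flow: 6

Flow assignment:
  0 → 1: 6/6
  1 → 2: 6/10
  2 → 3: 6/19
  3 → 4: 6/12
  4 → 5: 6/7
  5 → 7: 6/6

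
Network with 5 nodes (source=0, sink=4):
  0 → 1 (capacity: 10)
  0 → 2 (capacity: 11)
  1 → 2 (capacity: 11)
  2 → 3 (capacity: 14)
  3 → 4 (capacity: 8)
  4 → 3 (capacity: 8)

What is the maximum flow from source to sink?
Maximum flow = 8

Max flow: 8

Flow assignment:
  0 → 1: 8/10
  1 → 2: 8/11
  2 → 3: 8/14
  3 → 4: 8/8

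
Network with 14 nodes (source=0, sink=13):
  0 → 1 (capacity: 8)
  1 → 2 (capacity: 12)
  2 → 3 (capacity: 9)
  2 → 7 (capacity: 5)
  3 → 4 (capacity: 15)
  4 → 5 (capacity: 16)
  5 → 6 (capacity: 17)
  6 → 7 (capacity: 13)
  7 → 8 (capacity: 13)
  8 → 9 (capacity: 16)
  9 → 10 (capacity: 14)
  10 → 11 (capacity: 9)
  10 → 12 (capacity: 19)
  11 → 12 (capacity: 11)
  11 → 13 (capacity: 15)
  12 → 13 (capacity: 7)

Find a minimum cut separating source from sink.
Min cut value = 8, edges: (0,1)

Min cut value: 8
Partition: S = [0], T = [1, 2, 3, 4, 5, 6, 7, 8, 9, 10, 11, 12, 13]
Cut edges: (0,1)

By max-flow min-cut theorem, max flow = min cut = 8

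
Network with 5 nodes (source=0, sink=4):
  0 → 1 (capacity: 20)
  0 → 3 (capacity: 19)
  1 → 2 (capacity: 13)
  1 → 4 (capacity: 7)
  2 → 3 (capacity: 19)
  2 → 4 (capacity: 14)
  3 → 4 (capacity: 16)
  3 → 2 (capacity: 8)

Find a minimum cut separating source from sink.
Min cut value = 37, edges: (1,4), (2,4), (3,4)

Min cut value: 37
Partition: S = [0, 1, 2, 3], T = [4]
Cut edges: (1,4), (2,4), (3,4)

By max-flow min-cut theorem, max flow = min cut = 37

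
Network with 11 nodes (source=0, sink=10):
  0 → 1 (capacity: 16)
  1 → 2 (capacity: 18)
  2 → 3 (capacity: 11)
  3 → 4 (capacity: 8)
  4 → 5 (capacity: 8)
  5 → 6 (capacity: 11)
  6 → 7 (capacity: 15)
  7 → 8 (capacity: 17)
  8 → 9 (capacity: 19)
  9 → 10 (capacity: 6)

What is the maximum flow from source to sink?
Maximum flow = 6

Max flow: 6

Flow assignment:
  0 → 1: 6/16
  1 → 2: 6/18
  2 → 3: 6/11
  3 → 4: 6/8
  4 → 5: 6/8
  5 → 6: 6/11
  6 → 7: 6/15
  7 → 8: 6/17
  8 → 9: 6/19
  9 → 10: 6/6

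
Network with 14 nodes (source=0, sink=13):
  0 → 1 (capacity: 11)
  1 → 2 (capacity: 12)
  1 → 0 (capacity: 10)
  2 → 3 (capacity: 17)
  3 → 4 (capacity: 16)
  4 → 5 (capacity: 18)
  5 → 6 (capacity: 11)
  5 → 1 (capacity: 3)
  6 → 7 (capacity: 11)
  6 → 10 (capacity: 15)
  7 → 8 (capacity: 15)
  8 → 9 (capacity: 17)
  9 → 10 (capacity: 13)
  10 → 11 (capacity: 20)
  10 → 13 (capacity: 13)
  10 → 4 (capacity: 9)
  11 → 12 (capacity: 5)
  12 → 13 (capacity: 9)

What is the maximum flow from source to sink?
Maximum flow = 11

Max flow: 11

Flow assignment:
  0 → 1: 11/11
  1 → 2: 11/12
  2 → 3: 11/17
  3 → 4: 11/16
  4 → 5: 11/18
  5 → 6: 11/11
  6 → 10: 11/15
  10 → 13: 11/13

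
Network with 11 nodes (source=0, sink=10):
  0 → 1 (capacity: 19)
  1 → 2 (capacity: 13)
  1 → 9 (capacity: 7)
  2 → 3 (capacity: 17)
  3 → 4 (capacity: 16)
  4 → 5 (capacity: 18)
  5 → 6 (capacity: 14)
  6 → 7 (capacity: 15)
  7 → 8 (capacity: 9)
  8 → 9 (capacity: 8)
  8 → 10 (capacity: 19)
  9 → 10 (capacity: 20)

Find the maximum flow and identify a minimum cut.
Max flow = 16, Min cut edges: (1,9), (7,8)

Maximum flow: 16
Minimum cut: (1,9), (7,8)
Partition: S = [0, 1, 2, 3, 4, 5, 6, 7], T = [8, 9, 10]

Max-flow min-cut theorem verified: both equal 16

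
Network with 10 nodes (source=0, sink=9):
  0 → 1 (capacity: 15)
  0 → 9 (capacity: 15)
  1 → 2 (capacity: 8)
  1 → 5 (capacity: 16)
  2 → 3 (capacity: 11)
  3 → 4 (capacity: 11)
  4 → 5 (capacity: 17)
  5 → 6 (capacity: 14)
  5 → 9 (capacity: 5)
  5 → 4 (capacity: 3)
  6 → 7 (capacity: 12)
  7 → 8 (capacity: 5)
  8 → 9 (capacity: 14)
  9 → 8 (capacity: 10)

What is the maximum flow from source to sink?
Maximum flow = 25

Max flow: 25

Flow assignment:
  0 → 1: 10/15
  0 → 9: 15/15
  1 → 5: 10/16
  5 → 6: 5/14
  5 → 9: 5/5
  6 → 7: 5/12
  7 → 8: 5/5
  8 → 9: 5/14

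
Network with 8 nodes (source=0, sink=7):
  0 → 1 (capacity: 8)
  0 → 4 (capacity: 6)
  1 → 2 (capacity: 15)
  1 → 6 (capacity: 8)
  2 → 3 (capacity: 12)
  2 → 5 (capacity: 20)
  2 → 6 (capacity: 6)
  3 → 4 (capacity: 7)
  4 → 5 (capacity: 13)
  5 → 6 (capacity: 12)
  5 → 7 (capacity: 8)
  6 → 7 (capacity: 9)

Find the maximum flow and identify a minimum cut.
Max flow = 14, Min cut edges: (0,1), (0,4)

Maximum flow: 14
Minimum cut: (0,1), (0,4)
Partition: S = [0], T = [1, 2, 3, 4, 5, 6, 7]

Max-flow min-cut theorem verified: both equal 14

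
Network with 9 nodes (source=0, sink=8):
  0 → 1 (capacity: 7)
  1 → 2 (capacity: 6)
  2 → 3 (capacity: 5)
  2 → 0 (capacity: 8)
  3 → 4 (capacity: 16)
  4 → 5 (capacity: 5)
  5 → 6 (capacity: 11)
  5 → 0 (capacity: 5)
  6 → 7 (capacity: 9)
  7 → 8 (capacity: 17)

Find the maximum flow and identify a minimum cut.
Max flow = 5, Min cut edges: (4,5)

Maximum flow: 5
Minimum cut: (4,5)
Partition: S = [0, 1, 2, 3, 4], T = [5, 6, 7, 8]

Max-flow min-cut theorem verified: both equal 5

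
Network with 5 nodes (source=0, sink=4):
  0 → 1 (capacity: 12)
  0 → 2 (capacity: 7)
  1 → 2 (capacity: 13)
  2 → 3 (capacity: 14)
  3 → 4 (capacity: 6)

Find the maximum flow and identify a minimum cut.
Max flow = 6, Min cut edges: (3,4)

Maximum flow: 6
Minimum cut: (3,4)
Partition: S = [0, 1, 2, 3], T = [4]

Max-flow min-cut theorem verified: both equal 6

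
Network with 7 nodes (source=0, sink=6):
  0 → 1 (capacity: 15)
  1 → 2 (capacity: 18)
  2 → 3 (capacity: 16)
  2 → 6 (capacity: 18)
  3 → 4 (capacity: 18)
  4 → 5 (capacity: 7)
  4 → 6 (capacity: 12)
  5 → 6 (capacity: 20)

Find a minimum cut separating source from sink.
Min cut value = 15, edges: (0,1)

Min cut value: 15
Partition: S = [0], T = [1, 2, 3, 4, 5, 6]
Cut edges: (0,1)

By max-flow min-cut theorem, max flow = min cut = 15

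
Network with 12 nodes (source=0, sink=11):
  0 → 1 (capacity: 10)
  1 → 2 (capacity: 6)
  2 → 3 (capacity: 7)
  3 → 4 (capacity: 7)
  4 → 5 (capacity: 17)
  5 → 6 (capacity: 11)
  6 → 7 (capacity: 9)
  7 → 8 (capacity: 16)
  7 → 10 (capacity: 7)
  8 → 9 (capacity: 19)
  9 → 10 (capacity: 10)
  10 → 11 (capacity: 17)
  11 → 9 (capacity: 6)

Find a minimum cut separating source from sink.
Min cut value = 6, edges: (1,2)

Min cut value: 6
Partition: S = [0, 1], T = [2, 3, 4, 5, 6, 7, 8, 9, 10, 11]
Cut edges: (1,2)

By max-flow min-cut theorem, max flow = min cut = 6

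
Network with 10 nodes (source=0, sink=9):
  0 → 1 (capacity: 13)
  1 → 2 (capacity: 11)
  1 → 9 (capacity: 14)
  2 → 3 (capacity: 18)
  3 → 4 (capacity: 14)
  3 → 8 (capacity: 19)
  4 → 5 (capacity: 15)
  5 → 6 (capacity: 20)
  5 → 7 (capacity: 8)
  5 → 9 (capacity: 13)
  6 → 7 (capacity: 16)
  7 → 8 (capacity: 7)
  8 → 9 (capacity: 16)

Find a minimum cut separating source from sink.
Min cut value = 13, edges: (0,1)

Min cut value: 13
Partition: S = [0], T = [1, 2, 3, 4, 5, 6, 7, 8, 9]
Cut edges: (0,1)

By max-flow min-cut theorem, max flow = min cut = 13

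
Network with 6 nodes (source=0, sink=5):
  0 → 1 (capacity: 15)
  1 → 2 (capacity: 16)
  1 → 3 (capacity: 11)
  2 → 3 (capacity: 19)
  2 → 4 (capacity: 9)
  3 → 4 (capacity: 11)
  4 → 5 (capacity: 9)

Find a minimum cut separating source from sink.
Min cut value = 9, edges: (4,5)

Min cut value: 9
Partition: S = [0, 1, 2, 3, 4], T = [5]
Cut edges: (4,5)

By max-flow min-cut theorem, max flow = min cut = 9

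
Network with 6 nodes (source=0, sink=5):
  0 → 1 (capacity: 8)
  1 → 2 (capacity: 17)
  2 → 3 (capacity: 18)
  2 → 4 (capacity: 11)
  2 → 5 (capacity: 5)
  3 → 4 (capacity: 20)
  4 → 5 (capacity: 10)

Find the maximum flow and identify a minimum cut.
Max flow = 8, Min cut edges: (0,1)

Maximum flow: 8
Minimum cut: (0,1)
Partition: S = [0], T = [1, 2, 3, 4, 5]

Max-flow min-cut theorem verified: both equal 8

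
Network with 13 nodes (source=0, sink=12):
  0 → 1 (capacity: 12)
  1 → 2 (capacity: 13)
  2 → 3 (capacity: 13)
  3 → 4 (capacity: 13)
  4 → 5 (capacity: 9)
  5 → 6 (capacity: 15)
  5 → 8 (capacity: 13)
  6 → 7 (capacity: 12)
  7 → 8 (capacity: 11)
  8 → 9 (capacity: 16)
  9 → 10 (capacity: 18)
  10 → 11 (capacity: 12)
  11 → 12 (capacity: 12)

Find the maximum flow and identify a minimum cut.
Max flow = 9, Min cut edges: (4,5)

Maximum flow: 9
Minimum cut: (4,5)
Partition: S = [0, 1, 2, 3, 4], T = [5, 6, 7, 8, 9, 10, 11, 12]

Max-flow min-cut theorem verified: both equal 9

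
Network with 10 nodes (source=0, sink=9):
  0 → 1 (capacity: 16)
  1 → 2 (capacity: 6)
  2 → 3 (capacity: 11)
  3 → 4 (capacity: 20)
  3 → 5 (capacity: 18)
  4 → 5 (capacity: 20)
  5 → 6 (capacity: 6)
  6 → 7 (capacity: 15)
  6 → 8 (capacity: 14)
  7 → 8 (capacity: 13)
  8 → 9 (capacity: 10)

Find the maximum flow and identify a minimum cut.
Max flow = 6, Min cut edges: (5,6)

Maximum flow: 6
Minimum cut: (5,6)
Partition: S = [0, 1, 2, 3, 4, 5], T = [6, 7, 8, 9]

Max-flow min-cut theorem verified: both equal 6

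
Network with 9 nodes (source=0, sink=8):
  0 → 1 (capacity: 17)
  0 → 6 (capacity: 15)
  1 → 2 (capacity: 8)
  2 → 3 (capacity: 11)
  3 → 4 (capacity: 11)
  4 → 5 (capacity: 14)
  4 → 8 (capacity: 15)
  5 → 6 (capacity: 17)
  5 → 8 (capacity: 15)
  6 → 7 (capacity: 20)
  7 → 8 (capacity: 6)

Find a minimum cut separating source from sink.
Min cut value = 14, edges: (1,2), (7,8)

Min cut value: 14
Partition: S = [0, 1, 6, 7], T = [2, 3, 4, 5, 8]
Cut edges: (1,2), (7,8)

By max-flow min-cut theorem, max flow = min cut = 14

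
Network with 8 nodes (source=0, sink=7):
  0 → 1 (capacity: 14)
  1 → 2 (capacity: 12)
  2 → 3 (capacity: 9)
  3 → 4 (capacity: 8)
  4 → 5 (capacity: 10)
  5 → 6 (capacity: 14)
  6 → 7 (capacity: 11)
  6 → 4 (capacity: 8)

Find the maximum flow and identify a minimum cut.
Max flow = 8, Min cut edges: (3,4)

Maximum flow: 8
Minimum cut: (3,4)
Partition: S = [0, 1, 2, 3], T = [4, 5, 6, 7]

Max-flow min-cut theorem verified: both equal 8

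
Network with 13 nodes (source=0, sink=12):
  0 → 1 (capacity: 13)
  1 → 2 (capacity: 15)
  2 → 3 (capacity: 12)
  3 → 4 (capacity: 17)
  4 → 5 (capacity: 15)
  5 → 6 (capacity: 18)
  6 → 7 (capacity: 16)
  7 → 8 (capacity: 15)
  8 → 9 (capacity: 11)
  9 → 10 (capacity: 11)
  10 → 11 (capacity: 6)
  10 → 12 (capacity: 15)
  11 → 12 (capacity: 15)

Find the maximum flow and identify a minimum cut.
Max flow = 11, Min cut edges: (9,10)

Maximum flow: 11
Minimum cut: (9,10)
Partition: S = [0, 1, 2, 3, 4, 5, 6, 7, 8, 9], T = [10, 11, 12]

Max-flow min-cut theorem verified: both equal 11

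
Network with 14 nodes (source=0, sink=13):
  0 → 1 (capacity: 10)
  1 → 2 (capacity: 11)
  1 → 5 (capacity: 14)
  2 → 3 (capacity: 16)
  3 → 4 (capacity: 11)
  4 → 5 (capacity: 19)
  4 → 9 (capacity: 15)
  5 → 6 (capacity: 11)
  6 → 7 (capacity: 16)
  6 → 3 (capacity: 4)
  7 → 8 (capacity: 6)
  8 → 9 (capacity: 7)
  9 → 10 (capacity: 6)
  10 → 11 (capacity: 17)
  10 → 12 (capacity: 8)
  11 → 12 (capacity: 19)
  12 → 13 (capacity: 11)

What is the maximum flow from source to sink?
Maximum flow = 6

Max flow: 6

Flow assignment:
  0 → 1: 6/10
  1 → 2: 6/11
  2 → 3: 6/16
  3 → 4: 6/11
  4 → 9: 6/15
  9 → 10: 6/6
  10 → 12: 6/8
  12 → 13: 6/11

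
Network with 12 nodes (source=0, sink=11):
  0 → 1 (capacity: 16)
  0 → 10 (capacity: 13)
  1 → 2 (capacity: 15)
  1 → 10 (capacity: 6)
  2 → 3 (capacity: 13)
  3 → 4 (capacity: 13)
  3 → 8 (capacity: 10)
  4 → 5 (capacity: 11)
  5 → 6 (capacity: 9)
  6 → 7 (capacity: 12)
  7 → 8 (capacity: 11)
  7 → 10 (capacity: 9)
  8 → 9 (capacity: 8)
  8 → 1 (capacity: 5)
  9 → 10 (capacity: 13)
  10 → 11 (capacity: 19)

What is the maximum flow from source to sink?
Maximum flow = 19

Max flow: 19

Flow assignment:
  0 → 1: 16/16
  0 → 10: 3/13
  1 → 2: 10/15
  1 → 10: 6/6
  2 → 3: 10/13
  3 → 4: 2/13
  3 → 8: 8/10
  4 → 5: 2/11
  5 → 6: 2/9
  6 → 7: 2/12
  7 → 10: 2/9
  8 → 9: 8/8
  9 → 10: 8/13
  10 → 11: 19/19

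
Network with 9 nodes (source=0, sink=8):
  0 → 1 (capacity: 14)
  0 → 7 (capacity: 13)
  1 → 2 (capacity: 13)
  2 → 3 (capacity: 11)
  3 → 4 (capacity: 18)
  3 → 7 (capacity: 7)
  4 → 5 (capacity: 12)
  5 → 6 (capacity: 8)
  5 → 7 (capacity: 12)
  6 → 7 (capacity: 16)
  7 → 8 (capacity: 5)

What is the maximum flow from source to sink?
Maximum flow = 5

Max flow: 5

Flow assignment:
  0 → 1: 5/14
  1 → 2: 5/13
  2 → 3: 5/11
  3 → 4: 4/18
  3 → 7: 1/7
  4 → 5: 4/12
  5 → 7: 4/12
  7 → 8: 5/5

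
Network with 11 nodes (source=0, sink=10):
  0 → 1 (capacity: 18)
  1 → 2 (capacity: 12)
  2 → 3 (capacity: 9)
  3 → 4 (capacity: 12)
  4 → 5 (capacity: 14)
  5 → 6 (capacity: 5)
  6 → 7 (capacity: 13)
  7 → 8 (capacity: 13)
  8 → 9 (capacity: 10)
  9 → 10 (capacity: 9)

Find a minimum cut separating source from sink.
Min cut value = 5, edges: (5,6)

Min cut value: 5
Partition: S = [0, 1, 2, 3, 4, 5], T = [6, 7, 8, 9, 10]
Cut edges: (5,6)

By max-flow min-cut theorem, max flow = min cut = 5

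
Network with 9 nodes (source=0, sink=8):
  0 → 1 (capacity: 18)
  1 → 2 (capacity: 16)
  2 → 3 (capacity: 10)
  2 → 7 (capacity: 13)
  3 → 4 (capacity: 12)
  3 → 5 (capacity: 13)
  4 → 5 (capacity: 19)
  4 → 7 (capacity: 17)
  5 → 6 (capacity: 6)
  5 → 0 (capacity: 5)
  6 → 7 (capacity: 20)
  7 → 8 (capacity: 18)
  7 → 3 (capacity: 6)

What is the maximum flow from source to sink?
Maximum flow = 16

Max flow: 16

Flow assignment:
  0 → 1: 16/18
  1 → 2: 16/16
  2 → 3: 3/10
  2 → 7: 13/13
  3 → 4: 3/12
  4 → 7: 3/17
  7 → 8: 16/18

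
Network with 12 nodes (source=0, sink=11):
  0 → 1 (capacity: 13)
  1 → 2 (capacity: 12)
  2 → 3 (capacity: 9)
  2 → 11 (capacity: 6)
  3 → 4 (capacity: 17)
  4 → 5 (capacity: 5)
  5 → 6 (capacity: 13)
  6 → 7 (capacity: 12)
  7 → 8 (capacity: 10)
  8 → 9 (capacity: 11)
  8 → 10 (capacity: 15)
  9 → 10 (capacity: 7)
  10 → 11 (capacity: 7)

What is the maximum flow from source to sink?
Maximum flow = 11

Max flow: 11

Flow assignment:
  0 → 1: 11/13
  1 → 2: 11/12
  2 → 3: 5/9
  2 → 11: 6/6
  3 → 4: 5/17
  4 → 5: 5/5
  5 → 6: 5/13
  6 → 7: 5/12
  7 → 8: 5/10
  8 → 10: 5/15
  10 → 11: 5/7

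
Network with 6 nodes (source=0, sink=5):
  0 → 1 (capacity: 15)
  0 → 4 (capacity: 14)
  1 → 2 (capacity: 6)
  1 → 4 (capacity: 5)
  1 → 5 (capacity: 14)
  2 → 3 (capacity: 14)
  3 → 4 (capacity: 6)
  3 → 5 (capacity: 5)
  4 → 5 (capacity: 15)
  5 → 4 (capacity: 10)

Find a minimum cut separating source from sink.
Min cut value = 29, edges: (0,1), (0,4)

Min cut value: 29
Partition: S = [0], T = [1, 2, 3, 4, 5]
Cut edges: (0,1), (0,4)

By max-flow min-cut theorem, max flow = min cut = 29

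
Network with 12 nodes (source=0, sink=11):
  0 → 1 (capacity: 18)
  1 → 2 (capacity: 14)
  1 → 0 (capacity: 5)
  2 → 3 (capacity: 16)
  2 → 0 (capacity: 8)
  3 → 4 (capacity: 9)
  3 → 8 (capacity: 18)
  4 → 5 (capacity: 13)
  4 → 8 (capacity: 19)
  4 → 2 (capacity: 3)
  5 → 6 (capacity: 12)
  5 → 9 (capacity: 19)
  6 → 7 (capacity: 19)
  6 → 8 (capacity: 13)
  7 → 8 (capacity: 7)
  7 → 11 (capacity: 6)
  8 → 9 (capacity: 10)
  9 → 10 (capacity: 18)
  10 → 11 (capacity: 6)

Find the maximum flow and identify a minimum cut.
Max flow = 12, Min cut edges: (7,11), (10,11)

Maximum flow: 12
Minimum cut: (7,11), (10,11)
Partition: S = [0, 1, 2, 3, 4, 5, 6, 7, 8, 9, 10], T = [11]

Max-flow min-cut theorem verified: both equal 12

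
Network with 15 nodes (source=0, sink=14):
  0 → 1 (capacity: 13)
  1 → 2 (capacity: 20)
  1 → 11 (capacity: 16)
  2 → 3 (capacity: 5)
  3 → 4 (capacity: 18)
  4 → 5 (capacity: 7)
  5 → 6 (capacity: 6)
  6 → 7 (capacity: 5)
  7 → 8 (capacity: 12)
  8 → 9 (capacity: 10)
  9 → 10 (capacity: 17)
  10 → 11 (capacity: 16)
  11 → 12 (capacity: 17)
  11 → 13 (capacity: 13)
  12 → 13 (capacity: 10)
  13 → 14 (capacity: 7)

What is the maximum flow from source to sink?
Maximum flow = 7

Max flow: 7

Flow assignment:
  0 → 1: 7/13
  1 → 11: 7/16
  11 → 13: 7/13
  13 → 14: 7/7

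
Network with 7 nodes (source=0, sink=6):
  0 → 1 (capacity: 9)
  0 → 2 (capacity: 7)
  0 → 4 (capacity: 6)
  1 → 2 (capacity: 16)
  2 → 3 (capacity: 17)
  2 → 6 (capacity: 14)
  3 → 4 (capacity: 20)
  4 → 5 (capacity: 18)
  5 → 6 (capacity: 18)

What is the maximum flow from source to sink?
Maximum flow = 22

Max flow: 22

Flow assignment:
  0 → 1: 9/9
  0 → 2: 7/7
  0 → 4: 6/6
  1 → 2: 9/16
  2 → 3: 2/17
  2 → 6: 14/14
  3 → 4: 2/20
  4 → 5: 8/18
  5 → 6: 8/18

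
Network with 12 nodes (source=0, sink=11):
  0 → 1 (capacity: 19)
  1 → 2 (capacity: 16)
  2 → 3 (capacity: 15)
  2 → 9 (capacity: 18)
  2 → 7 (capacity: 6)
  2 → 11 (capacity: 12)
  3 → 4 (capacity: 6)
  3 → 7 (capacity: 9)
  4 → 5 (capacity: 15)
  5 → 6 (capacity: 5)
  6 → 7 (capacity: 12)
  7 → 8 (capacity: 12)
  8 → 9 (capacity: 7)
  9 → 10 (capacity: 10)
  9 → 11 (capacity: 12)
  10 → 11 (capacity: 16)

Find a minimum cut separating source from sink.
Min cut value = 16, edges: (1,2)

Min cut value: 16
Partition: S = [0, 1], T = [2, 3, 4, 5, 6, 7, 8, 9, 10, 11]
Cut edges: (1,2)

By max-flow min-cut theorem, max flow = min cut = 16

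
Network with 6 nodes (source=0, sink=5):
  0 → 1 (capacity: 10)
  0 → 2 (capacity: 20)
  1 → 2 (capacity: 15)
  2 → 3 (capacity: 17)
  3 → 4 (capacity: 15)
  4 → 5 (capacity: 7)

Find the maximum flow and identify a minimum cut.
Max flow = 7, Min cut edges: (4,5)

Maximum flow: 7
Minimum cut: (4,5)
Partition: S = [0, 1, 2, 3, 4], T = [5]

Max-flow min-cut theorem verified: both equal 7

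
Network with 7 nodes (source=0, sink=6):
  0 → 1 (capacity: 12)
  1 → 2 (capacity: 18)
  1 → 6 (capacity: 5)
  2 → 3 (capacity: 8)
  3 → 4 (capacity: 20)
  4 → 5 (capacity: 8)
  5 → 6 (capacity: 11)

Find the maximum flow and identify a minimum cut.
Max flow = 12, Min cut edges: (0,1)

Maximum flow: 12
Minimum cut: (0,1)
Partition: S = [0], T = [1, 2, 3, 4, 5, 6]

Max-flow min-cut theorem verified: both equal 12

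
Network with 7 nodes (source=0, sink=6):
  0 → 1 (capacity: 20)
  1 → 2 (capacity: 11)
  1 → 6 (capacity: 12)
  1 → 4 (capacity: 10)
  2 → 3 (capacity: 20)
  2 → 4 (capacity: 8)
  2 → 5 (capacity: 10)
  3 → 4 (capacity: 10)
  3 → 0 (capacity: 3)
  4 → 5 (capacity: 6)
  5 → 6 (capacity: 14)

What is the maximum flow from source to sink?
Maximum flow = 20

Max flow: 20

Flow assignment:
  0 → 1: 20/20
  1 → 2: 8/11
  1 → 6: 12/12
  2 → 5: 8/10
  5 → 6: 8/14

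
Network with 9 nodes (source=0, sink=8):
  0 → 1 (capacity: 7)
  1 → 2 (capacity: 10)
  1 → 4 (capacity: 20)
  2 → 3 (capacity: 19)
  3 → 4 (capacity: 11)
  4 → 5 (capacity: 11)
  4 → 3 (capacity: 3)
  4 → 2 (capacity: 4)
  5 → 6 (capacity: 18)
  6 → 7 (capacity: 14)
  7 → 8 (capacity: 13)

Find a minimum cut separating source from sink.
Min cut value = 7, edges: (0,1)

Min cut value: 7
Partition: S = [0], T = [1, 2, 3, 4, 5, 6, 7, 8]
Cut edges: (0,1)

By max-flow min-cut theorem, max flow = min cut = 7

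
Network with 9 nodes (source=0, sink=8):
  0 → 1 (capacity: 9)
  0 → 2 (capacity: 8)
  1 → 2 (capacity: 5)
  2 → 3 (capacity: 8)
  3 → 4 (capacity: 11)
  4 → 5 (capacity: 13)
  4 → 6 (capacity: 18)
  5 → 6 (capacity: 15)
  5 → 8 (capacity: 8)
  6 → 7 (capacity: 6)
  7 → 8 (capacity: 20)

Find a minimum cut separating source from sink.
Min cut value = 8, edges: (2,3)

Min cut value: 8
Partition: S = [0, 1, 2], T = [3, 4, 5, 6, 7, 8]
Cut edges: (2,3)

By max-flow min-cut theorem, max flow = min cut = 8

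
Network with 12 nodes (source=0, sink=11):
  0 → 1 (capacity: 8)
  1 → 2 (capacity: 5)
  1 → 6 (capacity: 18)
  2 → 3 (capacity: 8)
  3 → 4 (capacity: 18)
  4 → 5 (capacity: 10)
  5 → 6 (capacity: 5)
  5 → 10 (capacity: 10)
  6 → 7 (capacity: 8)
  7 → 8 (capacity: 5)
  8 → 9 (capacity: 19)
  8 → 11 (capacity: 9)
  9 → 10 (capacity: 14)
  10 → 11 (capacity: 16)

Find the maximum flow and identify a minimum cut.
Max flow = 8, Min cut edges: (0,1)

Maximum flow: 8
Minimum cut: (0,1)
Partition: S = [0], T = [1, 2, 3, 4, 5, 6, 7, 8, 9, 10, 11]

Max-flow min-cut theorem verified: both equal 8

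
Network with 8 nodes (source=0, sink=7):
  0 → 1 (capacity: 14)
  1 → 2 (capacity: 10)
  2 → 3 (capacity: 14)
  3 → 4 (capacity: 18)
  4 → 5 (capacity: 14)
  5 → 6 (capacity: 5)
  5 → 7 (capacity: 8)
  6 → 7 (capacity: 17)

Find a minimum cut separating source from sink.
Min cut value = 10, edges: (1,2)

Min cut value: 10
Partition: S = [0, 1], T = [2, 3, 4, 5, 6, 7]
Cut edges: (1,2)

By max-flow min-cut theorem, max flow = min cut = 10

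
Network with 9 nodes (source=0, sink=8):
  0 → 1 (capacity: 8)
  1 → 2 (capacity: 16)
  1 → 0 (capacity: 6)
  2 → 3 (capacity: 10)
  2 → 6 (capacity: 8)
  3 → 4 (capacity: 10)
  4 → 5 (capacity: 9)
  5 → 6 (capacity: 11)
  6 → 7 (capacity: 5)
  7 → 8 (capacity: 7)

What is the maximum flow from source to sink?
Maximum flow = 5

Max flow: 5

Flow assignment:
  0 → 1: 5/8
  1 → 2: 5/16
  2 → 6: 5/8
  6 → 7: 5/5
  7 → 8: 5/7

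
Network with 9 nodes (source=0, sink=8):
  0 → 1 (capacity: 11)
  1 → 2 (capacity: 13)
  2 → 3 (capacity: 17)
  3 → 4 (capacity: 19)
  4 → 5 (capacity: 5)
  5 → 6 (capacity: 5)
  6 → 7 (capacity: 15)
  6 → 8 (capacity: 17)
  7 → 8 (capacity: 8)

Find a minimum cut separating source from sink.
Min cut value = 5, edges: (5,6)

Min cut value: 5
Partition: S = [0, 1, 2, 3, 4, 5], T = [6, 7, 8]
Cut edges: (5,6)

By max-flow min-cut theorem, max flow = min cut = 5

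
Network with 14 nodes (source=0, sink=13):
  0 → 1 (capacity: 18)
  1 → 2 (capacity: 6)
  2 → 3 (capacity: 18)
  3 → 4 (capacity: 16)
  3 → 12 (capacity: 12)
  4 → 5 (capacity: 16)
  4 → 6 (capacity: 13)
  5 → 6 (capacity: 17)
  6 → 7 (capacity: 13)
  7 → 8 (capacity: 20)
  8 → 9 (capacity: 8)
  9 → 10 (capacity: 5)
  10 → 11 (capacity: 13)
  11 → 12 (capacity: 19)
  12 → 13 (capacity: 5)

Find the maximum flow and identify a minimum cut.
Max flow = 5, Min cut edges: (12,13)

Maximum flow: 5
Minimum cut: (12,13)
Partition: S = [0, 1, 2, 3, 4, 5, 6, 7, 8, 9, 10, 11, 12], T = [13]

Max-flow min-cut theorem verified: both equal 5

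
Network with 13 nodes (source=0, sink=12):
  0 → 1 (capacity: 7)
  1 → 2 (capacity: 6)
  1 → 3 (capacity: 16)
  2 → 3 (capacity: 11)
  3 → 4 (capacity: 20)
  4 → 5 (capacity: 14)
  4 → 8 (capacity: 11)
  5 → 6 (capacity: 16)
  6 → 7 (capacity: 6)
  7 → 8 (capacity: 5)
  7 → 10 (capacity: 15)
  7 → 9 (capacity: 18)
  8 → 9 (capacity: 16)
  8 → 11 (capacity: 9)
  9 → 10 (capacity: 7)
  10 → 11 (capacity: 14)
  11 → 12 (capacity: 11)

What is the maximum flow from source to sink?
Maximum flow = 7

Max flow: 7

Flow assignment:
  0 → 1: 7/7
  1 → 3: 7/16
  3 → 4: 7/20
  4 → 8: 7/11
  8 → 11: 7/9
  11 → 12: 7/11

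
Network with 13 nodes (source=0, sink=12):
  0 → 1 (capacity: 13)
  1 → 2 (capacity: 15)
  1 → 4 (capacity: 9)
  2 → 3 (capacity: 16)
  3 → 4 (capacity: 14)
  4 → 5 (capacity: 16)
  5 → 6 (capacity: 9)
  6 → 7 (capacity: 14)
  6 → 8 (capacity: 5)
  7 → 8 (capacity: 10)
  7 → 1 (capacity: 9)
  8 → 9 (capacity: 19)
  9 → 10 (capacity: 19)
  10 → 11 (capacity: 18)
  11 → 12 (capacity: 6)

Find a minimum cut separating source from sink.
Min cut value = 6, edges: (11,12)

Min cut value: 6
Partition: S = [0, 1, 2, 3, 4, 5, 6, 7, 8, 9, 10, 11], T = [12]
Cut edges: (11,12)

By max-flow min-cut theorem, max flow = min cut = 6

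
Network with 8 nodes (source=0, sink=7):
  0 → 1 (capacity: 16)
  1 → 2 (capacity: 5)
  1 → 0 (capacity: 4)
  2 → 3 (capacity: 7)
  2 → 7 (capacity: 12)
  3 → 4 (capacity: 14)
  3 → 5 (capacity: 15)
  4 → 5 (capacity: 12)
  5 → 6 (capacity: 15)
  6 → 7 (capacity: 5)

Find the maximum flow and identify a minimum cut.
Max flow = 5, Min cut edges: (1,2)

Maximum flow: 5
Minimum cut: (1,2)
Partition: S = [0, 1], T = [2, 3, 4, 5, 6, 7]

Max-flow min-cut theorem verified: both equal 5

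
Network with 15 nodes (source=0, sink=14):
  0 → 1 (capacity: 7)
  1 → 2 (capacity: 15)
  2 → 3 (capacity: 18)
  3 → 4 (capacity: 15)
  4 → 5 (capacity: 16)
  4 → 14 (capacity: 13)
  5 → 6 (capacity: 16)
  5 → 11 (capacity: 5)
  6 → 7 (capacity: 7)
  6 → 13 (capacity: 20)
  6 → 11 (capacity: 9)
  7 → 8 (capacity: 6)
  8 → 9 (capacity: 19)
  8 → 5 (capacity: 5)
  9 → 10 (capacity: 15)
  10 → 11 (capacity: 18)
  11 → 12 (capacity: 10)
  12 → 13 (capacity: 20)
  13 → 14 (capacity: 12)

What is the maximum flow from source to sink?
Maximum flow = 7

Max flow: 7

Flow assignment:
  0 → 1: 7/7
  1 → 2: 7/15
  2 → 3: 7/18
  3 → 4: 7/15
  4 → 14: 7/13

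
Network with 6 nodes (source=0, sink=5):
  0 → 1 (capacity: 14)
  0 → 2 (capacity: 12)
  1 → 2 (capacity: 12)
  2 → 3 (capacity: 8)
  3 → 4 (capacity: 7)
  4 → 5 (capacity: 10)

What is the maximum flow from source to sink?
Maximum flow = 7

Max flow: 7

Flow assignment:
  0 → 1: 7/14
  1 → 2: 7/12
  2 → 3: 7/8
  3 → 4: 7/7
  4 → 5: 7/10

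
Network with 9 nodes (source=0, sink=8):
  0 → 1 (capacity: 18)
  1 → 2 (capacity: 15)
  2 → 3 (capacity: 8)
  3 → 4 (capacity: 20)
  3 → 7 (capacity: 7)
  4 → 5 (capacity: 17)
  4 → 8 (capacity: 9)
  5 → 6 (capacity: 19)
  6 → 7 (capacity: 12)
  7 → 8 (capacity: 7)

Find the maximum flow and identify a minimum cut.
Max flow = 8, Min cut edges: (2,3)

Maximum flow: 8
Minimum cut: (2,3)
Partition: S = [0, 1, 2], T = [3, 4, 5, 6, 7, 8]

Max-flow min-cut theorem verified: both equal 8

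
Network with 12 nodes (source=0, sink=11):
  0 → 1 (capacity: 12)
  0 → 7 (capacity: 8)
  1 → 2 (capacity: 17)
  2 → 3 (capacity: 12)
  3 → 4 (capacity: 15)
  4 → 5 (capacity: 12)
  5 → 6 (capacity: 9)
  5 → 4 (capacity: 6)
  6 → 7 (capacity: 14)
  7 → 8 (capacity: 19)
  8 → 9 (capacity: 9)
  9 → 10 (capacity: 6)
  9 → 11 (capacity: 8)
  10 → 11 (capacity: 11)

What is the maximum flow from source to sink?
Maximum flow = 9

Max flow: 9

Flow assignment:
  0 → 1: 9/12
  1 → 2: 9/17
  2 → 3: 9/12
  3 → 4: 9/15
  4 → 5: 9/12
  5 → 6: 9/9
  6 → 7: 9/14
  7 → 8: 9/19
  8 → 9: 9/9
  9 → 10: 1/6
  9 → 11: 8/8
  10 → 11: 1/11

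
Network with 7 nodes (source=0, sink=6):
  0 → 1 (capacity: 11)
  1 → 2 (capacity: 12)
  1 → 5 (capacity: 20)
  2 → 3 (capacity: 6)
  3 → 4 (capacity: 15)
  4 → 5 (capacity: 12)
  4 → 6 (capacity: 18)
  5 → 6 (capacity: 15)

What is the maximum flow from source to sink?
Maximum flow = 11

Max flow: 11

Flow assignment:
  0 → 1: 11/11
  1 → 5: 11/20
  5 → 6: 11/15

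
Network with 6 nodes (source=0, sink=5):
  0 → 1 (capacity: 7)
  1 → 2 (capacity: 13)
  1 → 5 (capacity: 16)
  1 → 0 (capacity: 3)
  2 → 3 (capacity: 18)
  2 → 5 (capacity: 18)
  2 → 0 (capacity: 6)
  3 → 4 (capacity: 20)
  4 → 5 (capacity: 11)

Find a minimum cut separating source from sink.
Min cut value = 7, edges: (0,1)

Min cut value: 7
Partition: S = [0], T = [1, 2, 3, 4, 5]
Cut edges: (0,1)

By max-flow min-cut theorem, max flow = min cut = 7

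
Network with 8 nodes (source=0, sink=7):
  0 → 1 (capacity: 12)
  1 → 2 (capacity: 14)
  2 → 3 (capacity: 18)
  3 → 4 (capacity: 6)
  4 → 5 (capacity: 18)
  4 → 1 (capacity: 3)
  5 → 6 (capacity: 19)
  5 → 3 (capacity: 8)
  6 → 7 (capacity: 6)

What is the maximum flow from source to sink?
Maximum flow = 6

Max flow: 6

Flow assignment:
  0 → 1: 6/12
  1 → 2: 6/14
  2 → 3: 6/18
  3 → 4: 6/6
  4 → 5: 6/18
  5 → 6: 6/19
  6 → 7: 6/6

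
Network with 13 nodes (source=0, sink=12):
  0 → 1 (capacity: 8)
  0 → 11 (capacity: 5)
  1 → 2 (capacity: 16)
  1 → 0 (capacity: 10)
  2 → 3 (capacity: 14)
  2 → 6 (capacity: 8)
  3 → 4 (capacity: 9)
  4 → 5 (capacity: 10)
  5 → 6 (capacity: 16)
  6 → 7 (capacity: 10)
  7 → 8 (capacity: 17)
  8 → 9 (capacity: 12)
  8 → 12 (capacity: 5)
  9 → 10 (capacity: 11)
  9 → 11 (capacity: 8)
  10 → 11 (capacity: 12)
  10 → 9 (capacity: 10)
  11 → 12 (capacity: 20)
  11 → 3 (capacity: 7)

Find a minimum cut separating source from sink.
Min cut value = 13, edges: (0,1), (0,11)

Min cut value: 13
Partition: S = [0], T = [1, 2, 3, 4, 5, 6, 7, 8, 9, 10, 11, 12]
Cut edges: (0,1), (0,11)

By max-flow min-cut theorem, max flow = min cut = 13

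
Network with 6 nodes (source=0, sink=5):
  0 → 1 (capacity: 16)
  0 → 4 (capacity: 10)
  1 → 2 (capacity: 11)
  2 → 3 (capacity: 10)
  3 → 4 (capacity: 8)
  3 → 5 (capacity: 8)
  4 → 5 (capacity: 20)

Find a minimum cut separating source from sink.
Min cut value = 20, edges: (0,4), (2,3)

Min cut value: 20
Partition: S = [0, 1, 2], T = [3, 4, 5]
Cut edges: (0,4), (2,3)

By max-flow min-cut theorem, max flow = min cut = 20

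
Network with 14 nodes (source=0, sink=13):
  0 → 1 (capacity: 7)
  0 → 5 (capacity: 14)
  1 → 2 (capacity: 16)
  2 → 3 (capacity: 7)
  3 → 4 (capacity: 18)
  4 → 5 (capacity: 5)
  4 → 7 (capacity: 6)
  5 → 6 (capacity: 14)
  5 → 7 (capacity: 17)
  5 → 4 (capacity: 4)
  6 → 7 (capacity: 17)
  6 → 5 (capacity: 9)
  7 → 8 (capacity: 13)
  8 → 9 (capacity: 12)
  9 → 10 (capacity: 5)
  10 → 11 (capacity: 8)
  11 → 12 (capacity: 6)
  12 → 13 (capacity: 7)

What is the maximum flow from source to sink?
Maximum flow = 5

Max flow: 5

Flow assignment:
  0 → 1: 5/7
  1 → 2: 5/16
  2 → 3: 5/7
  3 → 4: 5/18
  4 → 7: 5/6
  7 → 8: 5/13
  8 → 9: 5/12
  9 → 10: 5/5
  10 → 11: 5/8
  11 → 12: 5/6
  12 → 13: 5/7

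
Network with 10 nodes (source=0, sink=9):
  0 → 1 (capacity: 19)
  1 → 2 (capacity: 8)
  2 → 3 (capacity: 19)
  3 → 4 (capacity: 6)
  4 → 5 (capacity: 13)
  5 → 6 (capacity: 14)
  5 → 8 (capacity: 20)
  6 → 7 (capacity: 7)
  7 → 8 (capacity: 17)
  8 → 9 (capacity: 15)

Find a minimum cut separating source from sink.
Min cut value = 6, edges: (3,4)

Min cut value: 6
Partition: S = [0, 1, 2, 3], T = [4, 5, 6, 7, 8, 9]
Cut edges: (3,4)

By max-flow min-cut theorem, max flow = min cut = 6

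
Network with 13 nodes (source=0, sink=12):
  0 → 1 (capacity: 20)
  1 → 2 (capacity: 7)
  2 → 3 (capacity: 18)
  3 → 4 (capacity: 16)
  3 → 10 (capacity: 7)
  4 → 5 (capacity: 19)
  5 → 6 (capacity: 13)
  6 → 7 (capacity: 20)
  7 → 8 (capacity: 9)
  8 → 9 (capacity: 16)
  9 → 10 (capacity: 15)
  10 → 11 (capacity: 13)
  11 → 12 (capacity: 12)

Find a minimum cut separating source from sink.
Min cut value = 7, edges: (1,2)

Min cut value: 7
Partition: S = [0, 1], T = [2, 3, 4, 5, 6, 7, 8, 9, 10, 11, 12]
Cut edges: (1,2)

By max-flow min-cut theorem, max flow = min cut = 7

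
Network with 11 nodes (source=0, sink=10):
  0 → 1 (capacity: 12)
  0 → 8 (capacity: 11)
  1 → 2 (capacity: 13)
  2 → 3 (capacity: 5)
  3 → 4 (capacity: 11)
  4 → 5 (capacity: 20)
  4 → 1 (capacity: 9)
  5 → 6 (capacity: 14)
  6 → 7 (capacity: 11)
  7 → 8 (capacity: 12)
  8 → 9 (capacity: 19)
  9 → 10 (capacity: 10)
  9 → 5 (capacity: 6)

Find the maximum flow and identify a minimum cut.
Max flow = 10, Min cut edges: (9,10)

Maximum flow: 10
Minimum cut: (9,10)
Partition: S = [0, 1, 2, 3, 4, 5, 6, 7, 8, 9], T = [10]

Max-flow min-cut theorem verified: both equal 10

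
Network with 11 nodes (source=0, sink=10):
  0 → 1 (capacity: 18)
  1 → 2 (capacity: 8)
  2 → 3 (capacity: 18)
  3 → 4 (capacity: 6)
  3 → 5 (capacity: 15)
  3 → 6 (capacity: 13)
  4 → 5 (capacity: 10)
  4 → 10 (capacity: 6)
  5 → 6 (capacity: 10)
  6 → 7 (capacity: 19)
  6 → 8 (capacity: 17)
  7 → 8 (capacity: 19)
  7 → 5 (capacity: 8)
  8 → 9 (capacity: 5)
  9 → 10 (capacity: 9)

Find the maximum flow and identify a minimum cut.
Max flow = 8, Min cut edges: (1,2)

Maximum flow: 8
Minimum cut: (1,2)
Partition: S = [0, 1], T = [2, 3, 4, 5, 6, 7, 8, 9, 10]

Max-flow min-cut theorem verified: both equal 8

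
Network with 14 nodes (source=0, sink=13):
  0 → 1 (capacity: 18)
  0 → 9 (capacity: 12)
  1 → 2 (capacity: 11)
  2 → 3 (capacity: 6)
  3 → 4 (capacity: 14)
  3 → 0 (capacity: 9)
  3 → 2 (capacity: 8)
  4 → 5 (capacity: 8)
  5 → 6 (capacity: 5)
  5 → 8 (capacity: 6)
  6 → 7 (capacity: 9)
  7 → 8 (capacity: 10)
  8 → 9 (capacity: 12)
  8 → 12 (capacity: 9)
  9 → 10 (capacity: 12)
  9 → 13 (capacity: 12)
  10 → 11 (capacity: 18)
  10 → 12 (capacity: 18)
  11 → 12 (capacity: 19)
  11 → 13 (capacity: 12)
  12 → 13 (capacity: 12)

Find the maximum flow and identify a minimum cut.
Max flow = 18, Min cut edges: (0,9), (2,3)

Maximum flow: 18
Minimum cut: (0,9), (2,3)
Partition: S = [0, 1, 2], T = [3, 4, 5, 6, 7, 8, 9, 10, 11, 12, 13]

Max-flow min-cut theorem verified: both equal 18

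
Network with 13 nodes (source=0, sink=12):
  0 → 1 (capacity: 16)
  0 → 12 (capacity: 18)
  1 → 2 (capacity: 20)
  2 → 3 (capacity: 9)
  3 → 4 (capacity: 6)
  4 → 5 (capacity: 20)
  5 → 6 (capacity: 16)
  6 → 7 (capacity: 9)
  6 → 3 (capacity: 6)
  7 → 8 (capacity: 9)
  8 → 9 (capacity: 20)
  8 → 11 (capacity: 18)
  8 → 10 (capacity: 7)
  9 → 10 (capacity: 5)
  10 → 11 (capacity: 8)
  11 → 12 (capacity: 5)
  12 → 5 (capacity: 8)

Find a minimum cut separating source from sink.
Min cut value = 23, edges: (0,12), (11,12)

Min cut value: 23
Partition: S = [0, 1, 2, 3, 4, 5, 6, 7, 8, 9, 10, 11], T = [12]
Cut edges: (0,12), (11,12)

By max-flow min-cut theorem, max flow = min cut = 23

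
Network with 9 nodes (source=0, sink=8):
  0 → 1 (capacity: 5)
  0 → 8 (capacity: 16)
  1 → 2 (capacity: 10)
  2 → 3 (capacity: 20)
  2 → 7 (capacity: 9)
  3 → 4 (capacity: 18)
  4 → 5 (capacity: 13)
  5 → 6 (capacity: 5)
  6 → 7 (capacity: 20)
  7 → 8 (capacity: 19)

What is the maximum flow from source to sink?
Maximum flow = 21

Max flow: 21

Flow assignment:
  0 → 1: 5/5
  0 → 8: 16/16
  1 → 2: 5/10
  2 → 7: 5/9
  7 → 8: 5/19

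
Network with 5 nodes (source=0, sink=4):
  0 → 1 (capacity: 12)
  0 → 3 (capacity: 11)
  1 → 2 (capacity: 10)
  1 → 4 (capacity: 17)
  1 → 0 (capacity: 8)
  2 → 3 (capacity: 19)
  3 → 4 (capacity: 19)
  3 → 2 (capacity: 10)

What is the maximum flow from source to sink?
Maximum flow = 23

Max flow: 23

Flow assignment:
  0 → 1: 12/12
  0 → 3: 11/11
  1 → 4: 12/17
  3 → 4: 11/19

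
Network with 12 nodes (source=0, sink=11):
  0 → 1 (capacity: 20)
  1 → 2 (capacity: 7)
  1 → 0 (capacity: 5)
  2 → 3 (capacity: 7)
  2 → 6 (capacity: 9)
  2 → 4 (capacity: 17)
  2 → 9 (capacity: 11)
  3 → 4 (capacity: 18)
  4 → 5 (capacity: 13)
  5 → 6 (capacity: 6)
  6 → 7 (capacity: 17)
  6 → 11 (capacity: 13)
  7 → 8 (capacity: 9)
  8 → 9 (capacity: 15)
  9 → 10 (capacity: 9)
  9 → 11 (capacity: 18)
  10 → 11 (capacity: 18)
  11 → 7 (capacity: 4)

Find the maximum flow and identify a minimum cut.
Max flow = 7, Min cut edges: (1,2)

Maximum flow: 7
Minimum cut: (1,2)
Partition: S = [0, 1], T = [2, 3, 4, 5, 6, 7, 8, 9, 10, 11]

Max-flow min-cut theorem verified: both equal 7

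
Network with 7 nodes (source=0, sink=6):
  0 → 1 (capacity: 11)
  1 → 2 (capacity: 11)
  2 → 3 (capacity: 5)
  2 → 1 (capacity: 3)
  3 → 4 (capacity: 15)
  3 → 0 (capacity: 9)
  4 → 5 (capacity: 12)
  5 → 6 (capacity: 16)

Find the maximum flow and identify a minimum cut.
Max flow = 5, Min cut edges: (2,3)

Maximum flow: 5
Minimum cut: (2,3)
Partition: S = [0, 1, 2], T = [3, 4, 5, 6]

Max-flow min-cut theorem verified: both equal 5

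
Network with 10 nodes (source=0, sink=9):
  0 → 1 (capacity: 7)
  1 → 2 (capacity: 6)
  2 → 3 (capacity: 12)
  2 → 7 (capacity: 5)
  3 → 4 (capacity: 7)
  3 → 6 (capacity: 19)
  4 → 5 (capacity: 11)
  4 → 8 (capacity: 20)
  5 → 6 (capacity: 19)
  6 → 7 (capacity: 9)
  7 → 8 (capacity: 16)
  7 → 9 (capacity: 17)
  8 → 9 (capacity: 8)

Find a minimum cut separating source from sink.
Min cut value = 6, edges: (1,2)

Min cut value: 6
Partition: S = [0, 1], T = [2, 3, 4, 5, 6, 7, 8, 9]
Cut edges: (1,2)

By max-flow min-cut theorem, max flow = min cut = 6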